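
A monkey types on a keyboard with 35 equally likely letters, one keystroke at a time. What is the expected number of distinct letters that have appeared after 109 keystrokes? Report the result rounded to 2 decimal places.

33.51

For each letter, P(seen in 109 keystrokes) = 1 - (34/35)^109 = 0.958.
By linearity of expectation, E[distinct seen] = 35·(1 - (34/35)^109) = 33.515.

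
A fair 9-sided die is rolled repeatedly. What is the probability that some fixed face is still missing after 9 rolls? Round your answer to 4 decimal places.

On each roll the fixed face fails to appear with probability 8/9.
P(still missing after 9) = (8/9)^9 = 0.34644.

0.3464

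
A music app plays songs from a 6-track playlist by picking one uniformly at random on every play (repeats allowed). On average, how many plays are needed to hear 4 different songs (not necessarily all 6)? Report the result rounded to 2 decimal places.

5.70

With k distinct songs already seen, the next new one arrives after an expected 6/(6-k) plays.
Sum over k = 0,...,3: E = 6/6 + 6/5 + 6/4 + 6/3 = 5.700.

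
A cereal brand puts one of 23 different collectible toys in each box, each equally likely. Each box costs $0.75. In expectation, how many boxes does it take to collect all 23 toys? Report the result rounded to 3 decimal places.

85.889

The wait to go from k to k+1 distinct toys is geometric with mean 23/(23-k).
E[T] = 23/23 + 23/22 + 23/21 + ... + 23/2 + 23/1 = 23·H_{23}.
H_{23} = 3.7343, so E[T] = 85.8887.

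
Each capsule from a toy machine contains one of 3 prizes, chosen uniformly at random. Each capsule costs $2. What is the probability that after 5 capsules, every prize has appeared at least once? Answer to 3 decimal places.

Let A_i be the event that prize i is missing after 5 capsules. By inclusion–exclusion on the A_i,
P(all seen) = Σ_{j=0}^{3} (-1)^j C(3,j)((3-j)/3)^5
= 1.0000 - 0.3951 + 0.0123 - 0.0000
= 0.6173.

0.617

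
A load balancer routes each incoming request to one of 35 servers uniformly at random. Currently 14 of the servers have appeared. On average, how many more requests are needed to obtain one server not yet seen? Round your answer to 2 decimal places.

Each request yields a new server with probability (35-14)/35 = 21/35, so the wait is geometric with mean 35/21.
E = 35/21 = 1.667.

1.67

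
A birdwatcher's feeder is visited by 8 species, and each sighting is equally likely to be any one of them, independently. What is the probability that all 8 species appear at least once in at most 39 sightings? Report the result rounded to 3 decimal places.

Let A_i be the event that species i is missing after 39 sightings. By inclusion–exclusion on the A_i,
P(all seen) = Σ_{j=0}^{8} (-1)^j C(8,j)((8-j)/8)^39
= 1.0000 - 0.0438 + 0.0004 - 0.0000 + 0.0000 - 0.0000 + 0.0000 - 0.0000 + 0.0000
= 0.9566.

0.957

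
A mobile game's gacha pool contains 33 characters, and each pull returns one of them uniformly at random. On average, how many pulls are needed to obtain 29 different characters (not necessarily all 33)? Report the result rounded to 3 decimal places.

66.180

With k distinct characters already seen, the next new one arrives after an expected 33/(33-k) pulls.
Sum over k = 0,...,28: E = 33/33 + 33/32 + 33/31 + ... + 33/6 + 33/5 = 66.1803.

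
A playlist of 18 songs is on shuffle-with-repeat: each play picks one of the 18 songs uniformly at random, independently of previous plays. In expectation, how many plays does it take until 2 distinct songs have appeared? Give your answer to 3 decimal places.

2.059

Going from k to k+1 distinct takes a geometric number of plays with mean 18/(18-k).
Sum over k = 0,...,1: E = 18/18 + 18/17 = 2.0588.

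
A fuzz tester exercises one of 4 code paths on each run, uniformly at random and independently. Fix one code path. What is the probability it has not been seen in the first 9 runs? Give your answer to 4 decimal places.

0.0751

Each run misses the fixed code path with probability (4-1)/4 = 3/4, independently.
P(still missing after 9) = (3/4)^9 = 0.07508.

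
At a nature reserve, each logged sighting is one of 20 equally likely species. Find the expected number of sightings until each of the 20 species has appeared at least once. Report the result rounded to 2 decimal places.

71.95

The wait to go from k to k+1 distinct species is geometric with mean 20/(20-k).
E[T] = 20/20 + 20/19 + 20/18 + ... + 20/2 + 20/1 = 20·H_{20}.
H_{20} = 3.598, so E[T] = 71.955.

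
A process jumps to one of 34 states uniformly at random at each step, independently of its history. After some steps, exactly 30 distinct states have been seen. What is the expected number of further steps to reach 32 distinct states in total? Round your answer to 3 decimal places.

The wait to go from k to k+1 distinct states is geometric with mean 34/(34-k).
Sum over k = 30,...,31: E = 34/4 + 34/3 = 19.8333.

19.833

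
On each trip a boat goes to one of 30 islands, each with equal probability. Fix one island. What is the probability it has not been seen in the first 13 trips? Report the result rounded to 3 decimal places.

0.644

Each trip misses the fixed island with probability (30-1)/30 = 29/30, independently.
P(still missing after 13) = (29/30)^13 = 0.6436.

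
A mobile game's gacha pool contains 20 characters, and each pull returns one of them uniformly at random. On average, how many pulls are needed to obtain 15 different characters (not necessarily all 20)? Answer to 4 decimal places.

With k distinct characters already seen, the next new one arrives after an expected 20/(20-k) pulls.
Sum over k = 0,...,14: E = 20/20 + 20/19 + 20/18 + ... + 20/7 + 20/6 = 26.28813.

26.2881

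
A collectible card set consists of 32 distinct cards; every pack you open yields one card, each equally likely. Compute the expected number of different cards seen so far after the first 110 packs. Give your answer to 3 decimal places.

31.026

For each card, P(seen in 110 packs) = 1 - (31/32)^110 = 0.9696.
By linearity of expectation, E[distinct seen] = 32·(1 - (31/32)^110) = 31.0263.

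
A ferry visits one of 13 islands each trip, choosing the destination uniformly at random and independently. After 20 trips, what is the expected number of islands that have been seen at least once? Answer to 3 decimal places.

For each island, P(seen in 20 trips) = 1 - (12/13)^20 = 0.7983.
By linearity of expectation, E[distinct seen] = 13·(1 - (12/13)^20) = 10.3776.

10.378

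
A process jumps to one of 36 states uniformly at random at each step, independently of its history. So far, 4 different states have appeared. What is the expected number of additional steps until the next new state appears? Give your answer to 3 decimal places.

Each step yields a new state with probability (36-4)/36 = 32/36, so the wait is geometric with mean 36/32.
E = 36/32 = 1.1250.

1.125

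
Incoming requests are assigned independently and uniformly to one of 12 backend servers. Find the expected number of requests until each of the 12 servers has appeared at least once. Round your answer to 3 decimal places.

The wait to go from k to k+1 distinct servers is geometric with mean 12/(12-k).
E[T] = 12/12 + 12/11 + 12/10 + ... + 12/2 + 12/1 = 12·H_{12}.
H_{12} = 3.1032, so E[T] = 37.2385.

37.239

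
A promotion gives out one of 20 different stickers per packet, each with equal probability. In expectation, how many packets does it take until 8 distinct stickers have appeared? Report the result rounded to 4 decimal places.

9.8906

With k distinct stickers already seen, the next new one arrives after an expected 20/(20-k) packets.
Sum over k = 0,...,7: E = 20/20 + 20/19 + 20/18 + ... + 20/14 + 20/13 = 9.89058.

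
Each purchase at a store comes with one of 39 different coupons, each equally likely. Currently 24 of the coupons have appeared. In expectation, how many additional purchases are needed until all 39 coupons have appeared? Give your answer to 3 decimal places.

The wait to go from k to k+1 distinct coupons is geometric with mean 39/(39-k).
Sum over k = 24,...,38: E = 39/15 + 39/14 + 39/13 + ... + 39/2 + 39/1 = 129.4109.

129.411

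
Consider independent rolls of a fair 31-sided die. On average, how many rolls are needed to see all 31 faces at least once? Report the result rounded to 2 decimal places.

124.84

Split into phases: going from k distinct to k+1 distinct takes on average 31/(31-k) rolls.
E[T] = 31/31 + 31/30 + 31/29 + ... + 31/2 + 31/1 = 31·H_{31}.
H_{31} = 4.027, so E[T] = 124.845.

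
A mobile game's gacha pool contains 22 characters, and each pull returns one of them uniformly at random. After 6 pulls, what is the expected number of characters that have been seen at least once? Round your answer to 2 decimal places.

5.36

For each character, P(seen in 6 pulls) = 1 - (21/22)^6 = 0.244.
By linearity of expectation, E[distinct seen] = 22·(1 - (21/22)^6) = 5.358.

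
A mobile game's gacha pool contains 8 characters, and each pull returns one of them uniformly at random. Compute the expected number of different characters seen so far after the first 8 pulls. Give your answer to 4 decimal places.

For each character, P(seen in 8 pulls) = 1 - (7/8)^8 = 0.65639.
By linearity of expectation, E[distinct seen] = 8·(1 - (7/8)^8) = 5.25113.

5.2511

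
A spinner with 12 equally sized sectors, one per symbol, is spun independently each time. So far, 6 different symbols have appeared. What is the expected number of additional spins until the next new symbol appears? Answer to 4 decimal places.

Each spin yields a new symbol with probability (12-6)/12 = 6/12, so the wait is geometric with mean 12/6.
E = 12/6 = 2.00000.

2.0000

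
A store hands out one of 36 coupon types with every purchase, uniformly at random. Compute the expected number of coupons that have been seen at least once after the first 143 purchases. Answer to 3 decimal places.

35.359

For each coupon, P(seen in 143 purchases) = 1 - (35/36)^143 = 0.9822.
By linearity of expectation, E[distinct seen] = 36·(1 - (35/36)^143) = 35.3591.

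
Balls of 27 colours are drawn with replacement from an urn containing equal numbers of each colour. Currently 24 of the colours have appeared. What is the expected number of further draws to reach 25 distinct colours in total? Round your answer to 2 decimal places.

The wait to go from k to k+1 distinct colours is geometric with mean 27/(27-k).
Only the k = 24 term is needed: E = 27/3 = 9.000.

9.00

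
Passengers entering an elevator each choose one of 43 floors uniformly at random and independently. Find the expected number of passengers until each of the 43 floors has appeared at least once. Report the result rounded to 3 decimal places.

187.050

Split into phases: going from k distinct to k+1 distinct takes on average 43/(43-k) passengers.
E[T] = 43/43 + 43/42 + 43/41 + ... + 43/2 + 43/1 = 43·H_{43}.
H_{43} = 4.3500, so E[T] = 187.0499.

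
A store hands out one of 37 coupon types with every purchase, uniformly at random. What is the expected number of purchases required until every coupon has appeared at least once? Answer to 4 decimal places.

155.4587

The wait to go from k to k+1 distinct coupons is geometric with mean 37/(37-k).
E[T] = 37/37 + 37/36 + 37/35 + ... + 37/2 + 37/1 = 37·H_{37}.
H_{37} = 4.20159, so E[T] = 155.45869.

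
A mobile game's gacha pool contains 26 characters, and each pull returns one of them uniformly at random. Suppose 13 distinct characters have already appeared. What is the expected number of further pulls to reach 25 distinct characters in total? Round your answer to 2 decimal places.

56.68

From k distinct to k+1 distinct takes on average 26/(26-k) pulls.
Sum over k = 13,...,24: E = 26/13 + 26/12 + 26/11 + ... + 26/3 + 26/2 = 56.683.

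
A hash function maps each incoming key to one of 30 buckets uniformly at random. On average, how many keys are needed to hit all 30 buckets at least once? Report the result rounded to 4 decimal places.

The wait to go from k to k+1 distinct buckets is geometric with mean 30/(30-k).
E[T] = 30/30 + 30/29 + 30/28 + ... + 30/2 + 30/1 = 30·H_{30}.
H_{30} = 3.99499, so E[T] = 119.84961.

119.8496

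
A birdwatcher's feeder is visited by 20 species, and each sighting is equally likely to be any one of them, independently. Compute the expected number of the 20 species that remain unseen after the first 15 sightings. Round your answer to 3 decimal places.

9.266

For each species, P(unseen after 15) = (19/20)^15 = 0.4633.
By linearity of expectation, E[unseen] = 20·(19/20)^15 = 9.2658.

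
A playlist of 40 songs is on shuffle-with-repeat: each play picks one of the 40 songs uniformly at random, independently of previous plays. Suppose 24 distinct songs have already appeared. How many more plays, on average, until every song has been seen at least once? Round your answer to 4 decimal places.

135.2292

The wait to go from k to k+1 distinct songs is geometric with mean 40/(40-k).
Sum over k = 24,...,39: E = 40/16 + 40/15 + 40/14 + ... + 40/2 + 40/1 = 135.22916.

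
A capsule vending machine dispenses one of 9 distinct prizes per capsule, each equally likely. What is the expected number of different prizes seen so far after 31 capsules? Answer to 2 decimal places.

For each prize, P(seen in 31 capsules) = 1 - (8/9)^31 = 0.974.
By linearity of expectation, E[distinct seen] = 9·(1 - (8/9)^31) = 8.766.

8.77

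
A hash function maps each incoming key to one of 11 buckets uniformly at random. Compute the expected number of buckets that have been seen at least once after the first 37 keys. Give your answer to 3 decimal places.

For each bucket, P(seen in 37 keys) = 1 - (10/11)^37 = 0.9706.
By linearity of expectation, E[distinct seen] = 11·(1 - (10/11)^37) = 10.6765.

10.677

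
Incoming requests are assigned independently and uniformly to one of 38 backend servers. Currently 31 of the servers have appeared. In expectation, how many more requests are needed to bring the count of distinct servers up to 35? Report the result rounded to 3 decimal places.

28.862

With k distinct servers already seen, the next new one takes an expected 38/(38-k) requests.
Sum over k = 31,...,34: E = 38/7 + 38/6 + 38/5 + 38/4 = 28.8619.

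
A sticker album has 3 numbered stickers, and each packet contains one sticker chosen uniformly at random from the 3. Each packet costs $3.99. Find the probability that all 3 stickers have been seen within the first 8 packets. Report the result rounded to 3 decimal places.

By inclusion–exclusion over which stickers are missing,
P(all seen) = Σ_{j=0}^{3} (-1)^j C(3,j)((3-j)/3)^8
= 1.0000 - 0.1171 + 0.0005 - 0.0000
= 0.8834.

0.883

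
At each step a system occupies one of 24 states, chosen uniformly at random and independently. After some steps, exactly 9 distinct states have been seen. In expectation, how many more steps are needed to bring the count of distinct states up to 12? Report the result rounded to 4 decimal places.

With k distinct states already seen, the next new one takes an expected 24/(24-k) steps.
Sum over k = 9,...,11: E = 24/15 + 24/14 + 24/13 = 5.16044.

5.1604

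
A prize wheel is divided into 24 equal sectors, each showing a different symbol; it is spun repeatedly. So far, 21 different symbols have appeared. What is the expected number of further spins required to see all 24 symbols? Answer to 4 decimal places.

44.0000

From k distinct to k+1 distinct takes on average 24/(24-k) spins.
Sum over k = 21,...,23: E = 24/3 + 24/2 + 24/1 = 44.00000.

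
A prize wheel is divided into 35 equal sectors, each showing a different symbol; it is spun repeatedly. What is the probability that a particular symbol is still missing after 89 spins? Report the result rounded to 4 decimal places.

0.0758

Each spin misses the fixed symbol with probability (35-1)/35 = 34/35, independently.
P(still missing after 89) = (34/35)^89 = 0.07578.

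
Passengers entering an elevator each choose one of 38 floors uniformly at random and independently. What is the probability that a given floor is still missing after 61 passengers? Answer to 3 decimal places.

0.197

Each passenger misses the fixed floor with probability (38-1)/38 = 37/38, independently.
P(still missing after 61) = (37/38)^61 = 0.1966.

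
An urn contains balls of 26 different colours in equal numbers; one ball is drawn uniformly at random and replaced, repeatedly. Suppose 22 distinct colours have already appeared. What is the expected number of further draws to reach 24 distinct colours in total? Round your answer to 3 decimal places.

15.167

With k distinct colours already seen, the next new one takes an expected 26/(26-k) draws.
Sum over k = 22,...,23: E = 26/4 + 26/3 = 15.1667.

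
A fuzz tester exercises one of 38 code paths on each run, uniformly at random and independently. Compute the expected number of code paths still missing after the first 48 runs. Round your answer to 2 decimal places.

For each code path, P(unseen after 48) = (37/38)^48 = 0.278.
By linearity of expectation, E[unseen] = 38·(37/38)^48 = 10.565.

10.56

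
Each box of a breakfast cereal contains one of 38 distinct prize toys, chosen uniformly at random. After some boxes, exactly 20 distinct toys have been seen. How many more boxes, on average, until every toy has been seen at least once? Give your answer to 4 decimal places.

With k distinct toys already seen, the next new one takes an expected 38/(38-k) boxes.
Sum over k = 20,...,37: E = 38/18 + 38/17 + 38/16 + ... + 38/2 + 38/1 = 132.81411.

132.8141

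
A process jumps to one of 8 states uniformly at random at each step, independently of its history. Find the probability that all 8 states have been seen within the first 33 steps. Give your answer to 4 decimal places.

0.9045

By inclusion–exclusion over which states are missing,
P(all seen) = Σ_{j=0}^{8} (-1)^j C(8,j)((8-j)/8)^33
= 1.00000 - 0.09758 + 0.00211 - 0.00001 + 0.00000 - 0.00000 + 0.00000 - 0.00000 + 0.00000
= 0.90452.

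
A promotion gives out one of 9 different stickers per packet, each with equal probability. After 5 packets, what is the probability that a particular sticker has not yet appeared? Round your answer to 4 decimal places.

0.5549

On each packet the fixed sticker fails to appear with probability 8/9.
P(still missing after 5) = (8/9)^5 = 0.55493.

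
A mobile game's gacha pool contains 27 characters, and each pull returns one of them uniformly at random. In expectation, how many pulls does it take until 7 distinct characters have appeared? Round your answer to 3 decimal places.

Going from k to k+1 distinct takes a geometric number of pulls with mean 27/(27-k).
Sum over k = 0,...,6: E = 27/27 + 27/26 + 27/25 + ... + 27/22 + 27/21 = 7.9304.

7.930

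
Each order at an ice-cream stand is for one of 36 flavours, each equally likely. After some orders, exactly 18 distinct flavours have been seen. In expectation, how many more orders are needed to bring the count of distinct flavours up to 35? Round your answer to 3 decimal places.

89.824

The wait to go from k to k+1 distinct flavours is geometric with mean 36/(36-k).
Sum over k = 18,...,34: E = 36/18 + 36/17 + 36/16 + ... + 36/3 + 36/2 = 89.8239.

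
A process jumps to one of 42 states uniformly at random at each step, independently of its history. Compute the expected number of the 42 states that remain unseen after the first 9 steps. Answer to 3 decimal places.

33.811

For each state, P(unseen after 9) = (41/42)^9 = 0.8050.
By linearity of expectation, E[unseen] = 42·(41/42)^9 = 33.8112.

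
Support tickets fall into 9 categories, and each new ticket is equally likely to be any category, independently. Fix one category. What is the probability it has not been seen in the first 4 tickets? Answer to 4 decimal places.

Each ticket misses the fixed category with probability (9-1)/9 = 8/9, independently.
P(still missing after 4) = (8/9)^4 = 0.62430.

0.6243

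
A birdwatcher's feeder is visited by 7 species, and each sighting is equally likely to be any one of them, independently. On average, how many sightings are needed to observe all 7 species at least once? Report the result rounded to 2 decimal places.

Split into phases: going from k distinct to k+1 distinct takes on average 7/(7-k) sightings.
E[T] = 7/7 + 7/6 + 7/5 + ... + 7/2 + 7/1 = 7·H_{7}.
H_{7} = 2.593, so E[T] = 18.150.

18.15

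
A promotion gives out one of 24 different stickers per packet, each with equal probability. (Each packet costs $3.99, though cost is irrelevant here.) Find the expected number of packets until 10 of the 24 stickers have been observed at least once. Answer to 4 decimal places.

Going from k to k+1 distinct takes a geometric number of packets with mean 24/(24-k).
Sum over k = 0,...,9: E = 24/24 + 24/23 + 24/22 + ... + 24/16 + 24/15 = 12.58550.

12.5855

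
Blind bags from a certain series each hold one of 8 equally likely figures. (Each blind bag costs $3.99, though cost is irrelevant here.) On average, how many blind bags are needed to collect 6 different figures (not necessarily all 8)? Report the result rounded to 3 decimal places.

9.743

With k distinct figures already seen, the next new one arrives after an expected 8/(8-k) blind bags.
Sum over k = 0,...,5: E = 8/8 + 8/7 + 8/6 + 8/5 + 8/4 + 8/3 = 9.7429.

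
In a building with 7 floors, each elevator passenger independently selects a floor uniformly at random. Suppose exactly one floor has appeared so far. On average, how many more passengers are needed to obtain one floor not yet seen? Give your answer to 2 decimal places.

1.17

Each passenger yields a new floor with probability (7-1)/7 = 6/7, so the wait is geometric with mean 7/6.
E = 7/6 = 1.167.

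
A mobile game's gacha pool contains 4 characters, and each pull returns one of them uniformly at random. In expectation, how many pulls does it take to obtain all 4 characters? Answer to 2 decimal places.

8.33

Split into phases: going from k distinct to k+1 distinct takes on average 4/(4-k) pulls.
E[T] = 4/4 + 4/3 + 4/2 + 4/1 = 4·H_{4}.
H_{4} = 2.083, so E[T] = 8.333.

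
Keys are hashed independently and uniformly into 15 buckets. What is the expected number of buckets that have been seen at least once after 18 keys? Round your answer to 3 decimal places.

For each bucket, P(seen in 18 keys) = 1 - (14/15)^18 = 0.7112.
By linearity of expectation, E[distinct seen] = 15·(1 - (14/15)^18) = 10.6674.

10.667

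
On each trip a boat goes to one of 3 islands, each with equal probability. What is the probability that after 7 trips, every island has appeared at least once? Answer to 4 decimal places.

0.8258

Let A_i be the event that island i is missing after 7 trips. By inclusion–exclusion on the A_i,
P(all seen) = Σ_{j=0}^{3} (-1)^j C(3,j)((3-j)/3)^7
= 1.00000 - 0.17558 + 0.00137 - 0.00000
= 0.82579.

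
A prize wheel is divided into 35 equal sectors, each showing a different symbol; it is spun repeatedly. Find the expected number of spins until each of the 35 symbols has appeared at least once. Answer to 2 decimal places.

145.14

After k distinct symbols have appeared, the next spin gives a new one with probability (35-k)/35, so the expected wait for the (k+1)-th is 35/(35-k).
E[T] = 35/35 + 35/34 + 35/33 + ... + 35/2 + 35/1 = 35·H_{35}.
H_{35} = 4.147, so E[T] = 145.137.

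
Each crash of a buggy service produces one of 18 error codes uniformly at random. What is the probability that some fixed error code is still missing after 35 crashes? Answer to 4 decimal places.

0.1353

Each crash misses the fixed error code with probability (18-1)/18 = 17/18, independently.
P(still missing after 35) = (17/18)^35 = 0.13526.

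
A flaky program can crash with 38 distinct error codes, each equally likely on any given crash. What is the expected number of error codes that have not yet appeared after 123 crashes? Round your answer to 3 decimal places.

For each error code, P(unseen after 123) = (37/38)^123 = 0.0376.
By linearity of expectation, E[unseen] = 38·(37/38)^123 = 1.4296.

1.430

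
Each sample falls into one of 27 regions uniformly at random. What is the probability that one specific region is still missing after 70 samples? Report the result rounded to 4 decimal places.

0.0712

On each sample the fixed region fails to appear with probability 26/27.
P(still missing after 70) = (26/27)^70 = 0.07123.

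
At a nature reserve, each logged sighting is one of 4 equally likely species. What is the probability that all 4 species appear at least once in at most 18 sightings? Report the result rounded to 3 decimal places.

0.977

By inclusion–exclusion over which species are missing,
P(all seen) = Σ_{j=0}^{4} (-1)^j C(4,j)((4-j)/4)^18
= 1.0000 - 0.0226 + 0.0000 - 0.0000 + 0.0000
= 0.9775.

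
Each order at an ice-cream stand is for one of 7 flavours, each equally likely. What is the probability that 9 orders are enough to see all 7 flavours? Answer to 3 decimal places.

0.058

Let A_i be the event that flavour i is missing after 9 orders. By inclusion–exclusion on the A_i,
P(all seen) = Σ_{j=0}^{7} (-1)^j C(7,j)((7-j)/7)^9
= 1.0000 - 1.7481 + 1.0164 - 0.2274 + 0.0171 - 0.0003 + 0.0000 - 0.0000
= 0.0577.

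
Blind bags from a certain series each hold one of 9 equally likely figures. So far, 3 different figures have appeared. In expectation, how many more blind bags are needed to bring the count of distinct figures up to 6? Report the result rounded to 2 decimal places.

5.55

With k distinct figures already seen, the next new one takes an expected 9/(9-k) blind bags.
Sum over k = 3,...,5: E = 9/6 + 9/5 + 9/4 = 5.550.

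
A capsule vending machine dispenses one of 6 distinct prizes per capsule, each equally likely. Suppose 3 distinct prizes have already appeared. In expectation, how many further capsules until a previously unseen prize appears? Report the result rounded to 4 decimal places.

The number of capsules until the next new prize is geometric with success probability 3/6, so its mean is 6/3.
E = 6/3 = 2.00000.

2.0000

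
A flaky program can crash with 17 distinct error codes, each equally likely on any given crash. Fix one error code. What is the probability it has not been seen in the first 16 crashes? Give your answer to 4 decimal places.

0.3791

Each crash misses the fixed error code with probability (17-1)/17 = 16/17, independently.
P(still missing after 16) = (16/17)^16 = 0.37909.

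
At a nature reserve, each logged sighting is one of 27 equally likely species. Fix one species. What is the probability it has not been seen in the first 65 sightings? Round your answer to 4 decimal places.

On each sighting the fixed species fails to appear with probability 26/27.
P(still missing after 65) = (26/27)^65 = 0.08602.

0.0860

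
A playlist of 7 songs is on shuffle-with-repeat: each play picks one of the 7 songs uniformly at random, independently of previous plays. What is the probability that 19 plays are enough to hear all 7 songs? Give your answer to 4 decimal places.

Let A_i be the event that song i is missing after 19 plays. By inclusion–exclusion on the A_i,
P(all seen) = Σ_{j=0}^{7} (-1)^j C(7,j)((7-j)/7)^19
= 1.00000 - 0.37420 + 0.03514 - 0.00084 + 0.00000 - 0.00000 + 0.00000 - 0.00000
= 0.66009.

0.6601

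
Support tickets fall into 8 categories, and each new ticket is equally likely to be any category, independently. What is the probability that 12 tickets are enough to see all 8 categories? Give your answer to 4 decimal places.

0.0933

By inclusion–exclusion over which categories are missing,
P(all seen) = Σ_{j=0}^{8} (-1)^j C(8,j)((8-j)/8)^12
= 1.00000 - 1.61134 + 0.88694 - 0.19895 + 0.01709 - 0.00043 + 0.00000 - 0.00000 + 0.00000
= 0.09331.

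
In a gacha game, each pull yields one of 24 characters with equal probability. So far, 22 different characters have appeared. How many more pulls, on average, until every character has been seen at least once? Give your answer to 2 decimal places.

From k distinct to k+1 distinct takes on average 24/(24-k) pulls.
Sum over k = 22,...,23: E = 24/2 + 24/1 = 36.000.

36.00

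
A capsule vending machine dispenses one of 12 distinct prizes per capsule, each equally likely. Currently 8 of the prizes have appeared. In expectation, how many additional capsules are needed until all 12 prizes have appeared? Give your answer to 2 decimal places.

The wait to go from k to k+1 distinct prizes is geometric with mean 12/(12-k).
Sum over k = 8,...,11: E = 12/4 + 12/3 + 12/2 + 12/1 = 25.000.

25.00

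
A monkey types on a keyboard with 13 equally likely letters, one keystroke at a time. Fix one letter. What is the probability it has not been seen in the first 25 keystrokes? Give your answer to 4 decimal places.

0.1352

On each keystroke the fixed letter fails to appear with probability 12/13.
P(still missing after 25) = (12/13)^25 = 0.13519.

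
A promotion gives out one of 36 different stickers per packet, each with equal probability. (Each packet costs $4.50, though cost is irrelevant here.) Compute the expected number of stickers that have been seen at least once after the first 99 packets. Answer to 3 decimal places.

For each sticker, P(seen in 99 packets) = 1 - (35/36)^99 = 0.9385.
By linearity of expectation, E[distinct seen] = 36·(1 - (35/36)^99) = 33.7864.

33.786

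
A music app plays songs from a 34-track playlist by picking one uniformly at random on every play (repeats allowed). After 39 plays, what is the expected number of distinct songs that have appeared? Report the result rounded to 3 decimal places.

For each song, P(seen in 39 plays) = 1 - (33/34)^39 = 0.6878.
By linearity of expectation, E[distinct seen] = 34·(1 - (33/34)^39) = 23.3868.

23.387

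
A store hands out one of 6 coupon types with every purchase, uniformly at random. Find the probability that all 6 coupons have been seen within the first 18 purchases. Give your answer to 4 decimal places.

0.7847

Let A_i be the event that coupon i is missing after 18 purchases. By inclusion–exclusion on the A_i,
P(all seen) = Σ_{j=0}^{6} (-1)^j C(6,j)((6-j)/6)^18
= 1.00000 - 0.22537 + 0.01015 - 0.00008 + 0.00000 - 0.00000 + 0.00000
= 0.78471.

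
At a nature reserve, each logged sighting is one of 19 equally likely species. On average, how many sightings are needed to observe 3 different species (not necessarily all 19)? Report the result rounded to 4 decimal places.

Going from k to k+1 distinct takes a geometric number of sightings with mean 19/(19-k).
Sum over k = 0,...,2: E = 19/19 + 19/18 + 19/17 = 3.17320.

3.1732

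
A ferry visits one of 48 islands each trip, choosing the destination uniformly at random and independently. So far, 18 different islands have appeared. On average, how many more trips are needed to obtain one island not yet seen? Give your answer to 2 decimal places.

1.60

Each trip yields a new island with probability (48-18)/48 = 30/48, so the wait is geometric with mean 48/30.
E = 48/30 = 1.600.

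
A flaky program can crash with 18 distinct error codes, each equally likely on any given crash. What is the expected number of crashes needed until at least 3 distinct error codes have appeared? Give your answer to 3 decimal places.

3.184

With k distinct error codes already seen, the next new one arrives after an expected 18/(18-k) crashes.
Sum over k = 0,...,2: E = 18/18 + 18/17 + 18/16 = 3.1838.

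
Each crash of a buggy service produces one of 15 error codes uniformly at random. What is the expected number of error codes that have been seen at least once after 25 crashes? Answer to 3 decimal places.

12.327

For each error code, P(seen in 25 crashes) = 1 - (14/15)^25 = 0.8218.
By linearity of expectation, E[distinct seen] = 15·(1 - (14/15)^25) = 12.3269.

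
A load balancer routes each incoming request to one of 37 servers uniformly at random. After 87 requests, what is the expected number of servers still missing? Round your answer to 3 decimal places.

For each server, P(unseen after 87) = (36/37)^87 = 0.0922.
By linearity of expectation, E[unseen] = 37·(36/37)^87 = 3.4117.

3.412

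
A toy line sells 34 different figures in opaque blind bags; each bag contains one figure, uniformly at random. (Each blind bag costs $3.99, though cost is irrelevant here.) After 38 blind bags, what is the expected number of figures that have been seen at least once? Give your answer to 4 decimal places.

For each figure, P(seen in 38 blind bags) = 1 - (33/34)^38 = 0.67839.
By linearity of expectation, E[distinct seen] = 34·(1 - (33/34)^38) = 23.06523.

23.0652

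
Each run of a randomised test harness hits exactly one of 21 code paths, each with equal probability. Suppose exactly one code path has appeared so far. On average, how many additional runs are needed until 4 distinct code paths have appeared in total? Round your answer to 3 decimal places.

3.322

From k distinct to k+1 distinct takes on average 21/(21-k) runs.
Sum over k = 1,...,3: E = 21/20 + 21/19 + 21/18 = 3.3219.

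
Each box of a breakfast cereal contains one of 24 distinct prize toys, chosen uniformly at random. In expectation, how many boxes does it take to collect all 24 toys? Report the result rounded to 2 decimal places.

90.62

After k distinct toys have appeared, the next box gives a new one with probability (24-k)/24, so the expected wait for the (k+1)-th is 24/(24-k).
E[T] = 24/24 + 24/23 + 24/22 + ... + 24/2 + 24/1 = 24·H_{24}.
H_{24} = 3.776, so E[T] = 90.623.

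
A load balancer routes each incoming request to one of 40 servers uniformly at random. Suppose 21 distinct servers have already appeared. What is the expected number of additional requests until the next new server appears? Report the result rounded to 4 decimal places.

2.1053

Each request yields a new server with probability (40-21)/40 = 19/40, so the wait is geometric with mean 40/19.
E = 40/19 = 2.10526.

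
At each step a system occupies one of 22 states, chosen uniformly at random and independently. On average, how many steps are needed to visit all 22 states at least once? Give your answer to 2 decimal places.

The wait to go from k to k+1 distinct states is geometric with mean 22/(22-k).
E[T] = 22/22 + 22/21 + 22/20 + ... + 22/2 + 22/1 = 22·H_{22}.
H_{22} = 3.691, so E[T] = 81.198.

81.20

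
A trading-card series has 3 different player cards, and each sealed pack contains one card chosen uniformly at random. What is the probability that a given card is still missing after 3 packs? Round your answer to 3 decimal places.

On each pack the fixed card fails to appear with probability 2/3.
P(still missing after 3) = (2/3)^3 = 0.2963.

0.296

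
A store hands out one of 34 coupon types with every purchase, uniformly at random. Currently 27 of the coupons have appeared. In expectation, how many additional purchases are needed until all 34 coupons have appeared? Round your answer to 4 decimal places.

The wait to go from k to k+1 distinct coupons is geometric with mean 34/(34-k).
Sum over k = 27,...,33: E = 34/7 + 34/6 + 34/5 + ... + 34/2 + 34/1 = 88.15714.

88.1571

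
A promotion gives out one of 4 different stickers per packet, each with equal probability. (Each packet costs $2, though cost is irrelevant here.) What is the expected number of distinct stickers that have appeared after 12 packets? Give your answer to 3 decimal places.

3.873

For each sticker, P(seen in 12 packets) = 1 - (3/4)^12 = 0.9683.
By linearity of expectation, E[distinct seen] = 4·(1 - (3/4)^12) = 3.8733.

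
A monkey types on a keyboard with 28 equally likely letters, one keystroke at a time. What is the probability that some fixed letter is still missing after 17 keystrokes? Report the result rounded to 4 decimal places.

0.5389

On each keystroke the fixed letter fails to appear with probability 27/28.
P(still missing after 17) = (27/28)^17 = 0.53889.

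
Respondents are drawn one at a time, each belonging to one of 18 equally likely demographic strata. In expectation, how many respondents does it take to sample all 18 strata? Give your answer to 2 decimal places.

62.91

Split into phases: going from k distinct to k+1 distinct takes on average 18/(18-k) respondents.
E[T] = 18/18 + 18/17 + 18/16 + ... + 18/2 + 18/1 = 18·H_{18}.
H_{18} = 3.495, so E[T] = 62.912.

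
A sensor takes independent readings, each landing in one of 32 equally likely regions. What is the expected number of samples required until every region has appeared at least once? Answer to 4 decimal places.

Split into phases: going from k distinct to k+1 distinct takes on average 32/(32-k) samples.
E[T] = 32/32 + 32/31 + 32/30 + ... + 32/2 + 32/1 = 32·H_{32}.
H_{32} = 4.05850, so E[T] = 129.87185.

129.8718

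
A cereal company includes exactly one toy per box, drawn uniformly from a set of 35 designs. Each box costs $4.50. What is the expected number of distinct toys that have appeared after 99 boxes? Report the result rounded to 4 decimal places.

For each toy, P(seen in 99 boxes) = 1 - (34/35)^99 = 0.94329.
By linearity of expectation, E[distinct seen] = 35·(1 - (34/35)^99) = 33.01507.

33.0151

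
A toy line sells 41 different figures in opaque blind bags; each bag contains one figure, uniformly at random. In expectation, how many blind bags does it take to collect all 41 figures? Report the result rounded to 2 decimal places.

Split into phases: going from k distinct to k+1 distinct takes on average 41/(41-k) blind bags.
E[T] = 41/41 + 41/40 + 41/39 + ... + 41/2 + 41/1 = 41·H_{41}.
H_{41} = 4.303, so E[T] = 176.420.

176.42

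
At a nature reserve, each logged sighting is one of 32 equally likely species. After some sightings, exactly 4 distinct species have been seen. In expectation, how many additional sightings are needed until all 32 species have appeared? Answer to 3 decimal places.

125.669

The wait to go from k to k+1 distinct species is geometric with mean 32/(32-k).
Sum over k = 4,...,31: E = 32/28 + 32/27 + 32/26 + ... + 32/2 + 32/1 = 125.6695.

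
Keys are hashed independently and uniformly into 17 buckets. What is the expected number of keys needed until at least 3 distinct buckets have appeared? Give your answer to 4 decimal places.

3.1958

Going from k to k+1 distinct takes a geometric number of keys with mean 17/(17-k).
Sum over k = 0,...,2: E = 17/17 + 17/16 + 17/15 = 3.19583.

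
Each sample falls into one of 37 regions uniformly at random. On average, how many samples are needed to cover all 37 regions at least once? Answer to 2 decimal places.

155.46

Split into phases: going from k distinct to k+1 distinct takes on average 37/(37-k) samples.
E[T] = 37/37 + 37/36 + 37/35 + ... + 37/2 + 37/1 = 37·H_{37}.
H_{37} = 4.202, so E[T] = 155.459.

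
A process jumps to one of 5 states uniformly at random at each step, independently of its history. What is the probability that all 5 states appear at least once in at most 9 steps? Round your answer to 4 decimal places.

0.4271

Let A_i be the event that state i is missing after 9 steps. By inclusion–exclusion on the A_i,
P(all seen) = Σ_{j=0}^{5} (-1)^j C(5,j)((5-j)/5)^9
= 1.00000 - 0.67109 + 0.10078 - 0.00262 + 0.00000 - 0.00000
= 0.42707.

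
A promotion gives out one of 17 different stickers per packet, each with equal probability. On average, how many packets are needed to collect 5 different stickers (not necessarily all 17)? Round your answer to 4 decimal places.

5.7178

With k distinct stickers already seen, the next new one arrives after an expected 17/(17-k) packets.
Sum over k = 0,...,4: E = 17/17 + 17/16 + 17/15 + 17/14 + 17/13 = 5.71781.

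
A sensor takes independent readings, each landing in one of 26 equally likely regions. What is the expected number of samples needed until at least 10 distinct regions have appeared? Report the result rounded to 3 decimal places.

With k distinct regions already seen, the next new one arrives after an expected 26/(26-k) samples.
Sum over k = 0,...,9: E = 26/26 + 26/25 + 26/24 + ... + 26/18 + 26/17 = 12.3160.

12.316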